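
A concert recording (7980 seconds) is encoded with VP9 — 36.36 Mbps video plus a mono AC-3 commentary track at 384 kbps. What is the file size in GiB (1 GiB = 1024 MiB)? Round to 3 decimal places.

Audio: 384 kbps = 0.384 Mbps.
Total bitrate: 36.36 + 0.384 = 36.744 Mbps.
Stream data: 36.744 Mbps × 7980 s = 293217.1 Mb.
293,217 Mb = 36,652,140,000 bytes ÷ 1,073,741,824 = 34.13 GiB.

34.135 GiB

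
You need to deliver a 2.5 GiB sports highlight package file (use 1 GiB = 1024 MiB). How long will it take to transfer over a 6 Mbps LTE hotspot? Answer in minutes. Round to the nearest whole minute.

File: 2.5 GiB = 21474.8 Mb.
At 6 Mbps: 21474.8 / 6 = 3579.1 s ≈ 59.7 minutes.

60 minutes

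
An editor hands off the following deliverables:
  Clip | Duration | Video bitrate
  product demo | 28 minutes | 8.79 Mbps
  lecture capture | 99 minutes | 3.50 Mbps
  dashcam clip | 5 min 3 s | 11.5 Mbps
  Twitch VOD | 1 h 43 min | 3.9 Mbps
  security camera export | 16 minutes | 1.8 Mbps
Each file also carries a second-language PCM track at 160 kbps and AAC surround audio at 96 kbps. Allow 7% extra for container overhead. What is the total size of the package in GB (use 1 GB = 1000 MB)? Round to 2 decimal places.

9.19 GB

Audio total: 160 + 96 = 256 kbps = 0.256 Mbps.
product demo: 9.046 Mbps × 1680 s × 1.07 = 16261.1 Mb
lecture capture: 3.756 Mbps × 5940 s × 1.07 = 23872.4 Mb
dashcam clip: 11.756 Mbps × 303 s × 1.07 = 3811.4 Mb
Twitch VOD: 4.156 Mbps × 6180 s × 1.07 = 27482.0 Mb
security camera export: 2.056 Mbps × 960 s × 1.07 = 2111.9 Mb
Total: 73538.8 Mb = 9192.3 MB.
= 9.192 GB.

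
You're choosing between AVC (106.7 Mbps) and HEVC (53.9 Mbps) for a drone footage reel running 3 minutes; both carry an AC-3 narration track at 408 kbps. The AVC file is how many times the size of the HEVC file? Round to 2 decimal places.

3 min = 180 s
Audio: 408 kbps = 0.408 Mbps.
AVC: 107.108 Mbps × 180 s = 19279.4 Mb = 2.410 GB.
HEVC: 54.308 Mbps × 180 s = 9775.4 Mb = 1.222 GB.
Ratio: 2.410 / 1.222 = 1.972.

1.97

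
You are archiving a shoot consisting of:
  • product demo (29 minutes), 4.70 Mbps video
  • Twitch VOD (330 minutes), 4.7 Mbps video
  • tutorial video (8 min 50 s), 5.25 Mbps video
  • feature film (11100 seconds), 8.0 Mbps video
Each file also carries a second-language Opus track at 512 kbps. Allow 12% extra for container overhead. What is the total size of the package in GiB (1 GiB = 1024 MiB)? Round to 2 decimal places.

27.36 GiB

Audio: 512 kbps = 0.512 Mbps.
product demo: 5.212 Mbps × 1740 s × 1.12 = 10157.1 Mb
Twitch VOD: 5.212 Mbps × 19800 s × 1.12 = 115581.3 Mb
tutorial video: 5.762 Mbps × 530 s × 1.12 = 3420.3 Mb
feature film: 8.512 Mbps × 11100 s × 1.12 = 105821.2 Mb
Total: 234980.0 Mb = 29372.5 MB.
= 27.36 GiB.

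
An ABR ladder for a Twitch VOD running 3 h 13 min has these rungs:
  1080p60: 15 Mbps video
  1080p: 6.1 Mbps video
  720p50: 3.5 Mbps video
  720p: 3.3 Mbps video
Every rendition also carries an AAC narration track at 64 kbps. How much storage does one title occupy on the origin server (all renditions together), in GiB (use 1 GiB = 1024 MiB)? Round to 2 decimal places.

37.96 GiB

3 h 13 min = 193 min = 11580 s
Audio: 64 kbps = 0.064 Mbps.
Sum of rendition bitrates: (15+0.064) + (6.1+0.064) + (3.5+0.064) + (3.3+0.064) = 28.156 Mbps.
× 11580 s = 326,046 Mb = 40,756 MB = 37.96 GiB.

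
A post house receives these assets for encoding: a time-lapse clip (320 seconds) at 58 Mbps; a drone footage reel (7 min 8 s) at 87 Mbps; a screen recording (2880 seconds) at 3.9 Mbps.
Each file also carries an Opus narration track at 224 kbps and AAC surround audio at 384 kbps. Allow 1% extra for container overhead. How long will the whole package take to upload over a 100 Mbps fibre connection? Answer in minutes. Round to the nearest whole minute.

Audio total: 224 + 384 = 608 kbps = 0.608 Mbps.
time-lapse clip: 58.608 Mbps × 320 s × 1.01 = 18942.1 Mb
drone footage reel: 87.608 Mbps × 428 s × 1.01 = 37871.2 Mb
screen recording: 4.508 Mbps × 2880 s × 1.01 = 13112.9 Mb
Total: 69926.2 Mb = 8740.8 MB.
At 100 Mbps: 69926.2 / 100 = 699 s ≈ 11.7 minutes.

12 minutes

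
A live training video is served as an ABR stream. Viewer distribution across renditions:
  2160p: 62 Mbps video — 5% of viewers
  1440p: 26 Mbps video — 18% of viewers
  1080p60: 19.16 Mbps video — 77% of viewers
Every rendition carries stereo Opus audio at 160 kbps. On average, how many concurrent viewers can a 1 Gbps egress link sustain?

Audio: 160 kbps = 0.160 Mbps.
Average per-viewer bitrate: 0.05×62.160 + 0.18×26.160 + 0.77×19.320 = 22.693 Mbps.
1 Gbps = 1,000 Mbps; 1,000 / 22.693 = 44.07 → 44.

44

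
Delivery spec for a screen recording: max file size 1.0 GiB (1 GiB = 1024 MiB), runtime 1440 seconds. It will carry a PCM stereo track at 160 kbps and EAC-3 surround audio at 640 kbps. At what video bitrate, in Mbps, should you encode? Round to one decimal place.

5.2 Mbps

Budget: 1.0 GiB = 8589.9 Mb.
Total bitrate budget: 8589.9 Mb / 1440 s = 5.965 Mbps.
Audio total: 160 + 640 = 800 kbps = 0.800 Mbps.
Video: 5.965 − 0.800 = 5.165 Mbps.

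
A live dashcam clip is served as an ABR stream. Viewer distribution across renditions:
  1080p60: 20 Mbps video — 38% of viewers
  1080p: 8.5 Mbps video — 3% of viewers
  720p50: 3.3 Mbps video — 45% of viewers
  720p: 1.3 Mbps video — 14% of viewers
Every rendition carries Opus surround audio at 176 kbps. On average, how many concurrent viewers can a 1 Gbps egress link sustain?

103

Audio: 176 kbps = 0.176 Mbps.
Average per-viewer bitrate: 0.38×20.176 + 0.03×8.676 + 0.45×3.476 + 0.14×1.476 = 9.698 Mbps.
1 Gbps = 1,000 Mbps; 1,000 / 9.698 = 103.11 → 103.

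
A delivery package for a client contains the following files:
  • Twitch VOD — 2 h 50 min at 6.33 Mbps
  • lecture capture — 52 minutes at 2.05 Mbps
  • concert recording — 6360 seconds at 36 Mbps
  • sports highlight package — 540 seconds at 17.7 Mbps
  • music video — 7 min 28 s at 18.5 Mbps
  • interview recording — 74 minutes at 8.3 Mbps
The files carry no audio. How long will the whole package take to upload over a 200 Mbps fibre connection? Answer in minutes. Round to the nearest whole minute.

Twitch VOD: 6.330 Mbps × 10200 s = 64566.0 Mb
lecture capture: 2.050 Mbps × 3120 s = 6396.0 Mb
concert recording: 36.000 Mbps × 6360 s = 228960.0 Mb
sports highlight package: 17.700 Mbps × 540 s = 9558.0 Mb
music video: 18.500 Mbps × 448 s = 8288.0 Mb
interview recording: 8.300 Mbps × 4440 s = 36852.0 Mb
Total: 354620.0 Mb = 44327.5 MB.
At 200 Mbps: 354620.0 / 200 = 1773 s ≈ 29.6 minutes.

30 minutes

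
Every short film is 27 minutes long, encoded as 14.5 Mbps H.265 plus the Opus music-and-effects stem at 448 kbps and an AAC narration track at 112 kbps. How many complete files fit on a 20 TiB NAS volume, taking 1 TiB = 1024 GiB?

27 min = 1620 s
Audio total: 448 + 112 = 560 kbps = 0.560 Mbps.
Total bitrate: 15.060 Mbps.
Per item: 15.060 Mbps × 1620 s = 24,397 Mb = 3,050 MB.
Capacity: 20 TiB = 175,921,860 Mb; 7210.74 items → 7210 complete.

7210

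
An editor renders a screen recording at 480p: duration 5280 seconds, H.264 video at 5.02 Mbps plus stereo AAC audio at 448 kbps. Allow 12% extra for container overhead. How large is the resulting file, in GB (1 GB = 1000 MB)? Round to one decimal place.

Audio: 448 kbps = 0.448 Mbps.
Total bitrate: 5.02 + 0.448 = 5.468 Mbps.
Stream data: 5.468 Mbps × 5280 s = 28871.0 Mb.
With 12% container overhead: ×1.12.
32,336 Mb ÷ 8 = 4,042 MB → 4.042 GB.

4.0 GB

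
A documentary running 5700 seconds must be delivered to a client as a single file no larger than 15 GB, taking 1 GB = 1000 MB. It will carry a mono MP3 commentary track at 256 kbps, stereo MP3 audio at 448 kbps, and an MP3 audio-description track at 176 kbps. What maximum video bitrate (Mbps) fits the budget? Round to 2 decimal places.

20.17 Mbps

Budget: 15 GB = 120000.0 Mb.
Total bitrate budget: 120000.0 Mb / 5700 s = 21.053 Mbps.
Audio total: 256 + 448 + 176 = 880 kbps = 0.880 Mbps.
Video: 21.053 − 0.880 = 20.173 Mbps.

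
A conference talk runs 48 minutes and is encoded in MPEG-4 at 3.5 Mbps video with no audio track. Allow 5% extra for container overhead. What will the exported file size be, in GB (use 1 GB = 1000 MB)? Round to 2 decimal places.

1.32 GB

48 min = 2880 s
Total bitrate: 3.5 Mbps.
Stream data: 3.500 Mbps × 2880 s = 10080.0 Mb.
With 5% container overhead: ×1.05.
10,584 Mb ÷ 8 = 1,323 MB → 1.323 GB.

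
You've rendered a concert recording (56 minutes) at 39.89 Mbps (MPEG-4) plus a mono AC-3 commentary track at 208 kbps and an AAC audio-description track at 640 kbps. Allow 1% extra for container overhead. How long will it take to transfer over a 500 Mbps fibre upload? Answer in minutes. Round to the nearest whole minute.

56 min = 3360 s
Audio total: 208 + 640 = 848 kbps = 0.848 Mbps.
Total bitrate: 40.738 Mbps.
File: 40.738 Mbps × 3360 s = 136879.7 Mb.
With 1% container overhead: ×1.01. → 138248.5 Mb.
At 500 Mbps: 138248.5 / 500 = 276.5 s ≈ 4.61 minutes.

5 minutes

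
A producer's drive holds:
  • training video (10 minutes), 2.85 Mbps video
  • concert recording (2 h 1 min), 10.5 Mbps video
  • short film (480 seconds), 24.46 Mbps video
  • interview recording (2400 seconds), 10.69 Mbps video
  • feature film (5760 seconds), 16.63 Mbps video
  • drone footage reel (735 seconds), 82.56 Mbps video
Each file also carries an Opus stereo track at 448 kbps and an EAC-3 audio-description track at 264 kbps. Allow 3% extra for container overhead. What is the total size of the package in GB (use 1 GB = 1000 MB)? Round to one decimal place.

36.6 GB

Audio total: 448 + 264 = 712 kbps = 0.712 Mbps.
training video: 3.562 Mbps × 600 s × 1.03 = 2201.3 Mb
concert recording: 11.212 Mbps × 7260 s × 1.03 = 83841.1 Mb
short film: 25.172 Mbps × 480 s × 1.03 = 12445.0 Mb
interview recording: 11.402 Mbps × 2400 s × 1.03 = 28185.7 Mb
feature film: 17.342 Mbps × 5760 s × 1.03 = 102886.6 Mb
drone footage reel: 83.272 Mbps × 735 s × 1.03 = 63041.1 Mb
Total: 292600.9 Mb = 36575.1 MB.
= 36.58 GB.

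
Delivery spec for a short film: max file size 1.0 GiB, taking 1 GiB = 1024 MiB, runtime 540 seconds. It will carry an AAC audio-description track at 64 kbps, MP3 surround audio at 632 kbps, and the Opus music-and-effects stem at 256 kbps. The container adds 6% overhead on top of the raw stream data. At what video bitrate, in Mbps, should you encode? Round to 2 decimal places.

14.05 Mbps

Budget: 1.0 GiB = 8589.9 Mb.
Stream payload after overhead: 8589.9 / 1.06 = 8103.7 Mb.
Total bitrate budget: 8103.7 Mb / 540 s = 15.007 Mbps.
Audio total: 64 + 632 + 256 = 952 kbps = 0.952 Mbps.
Video: 15.007 − 0.952 = 14.055 Mbps.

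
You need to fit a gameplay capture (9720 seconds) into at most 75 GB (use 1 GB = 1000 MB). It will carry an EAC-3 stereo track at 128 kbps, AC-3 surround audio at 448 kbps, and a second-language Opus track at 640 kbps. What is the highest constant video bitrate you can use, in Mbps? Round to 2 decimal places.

60.51 Mbps

Budget: 75 GB = 600000.0 Mb.
Total bitrate budget: 600000.0 Mb / 9720 s = 61.728 Mbps.
Audio total: 128 + 448 + 640 = 1216 kbps = 1.216 Mbps.
Video: 61.728 − 1.216 = 60.512 Mbps.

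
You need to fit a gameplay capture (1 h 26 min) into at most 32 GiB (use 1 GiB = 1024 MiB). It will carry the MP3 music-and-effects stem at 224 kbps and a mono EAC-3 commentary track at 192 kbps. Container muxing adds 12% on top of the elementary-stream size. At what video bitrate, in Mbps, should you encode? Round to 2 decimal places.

47.15 Mbps

Budget: 32 GiB = 274877.9 Mb.
Stream payload after overhead: 274877.9 / 1.12 = 245426.7 Mb.
1 h 26 min = 86 min = 5160 s
Total bitrate budget: 245426.7 Mb / 5160 s = 47.563 Mbps.
Audio total: 224 + 192 = 416 kbps = 0.416 Mbps.
Video: 47.563 − 0.416 = 47.147 Mbps.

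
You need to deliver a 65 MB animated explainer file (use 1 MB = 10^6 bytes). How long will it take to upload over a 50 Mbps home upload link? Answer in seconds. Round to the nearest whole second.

File: 65 MB = 520.0 Mb.
At 50 Mbps: 520.0 / 50 = 10.4 s ≈ 10.4 seconds.

10 seconds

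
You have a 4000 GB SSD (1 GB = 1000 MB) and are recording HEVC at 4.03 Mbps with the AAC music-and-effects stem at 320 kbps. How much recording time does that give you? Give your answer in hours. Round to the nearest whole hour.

2043 hours

Audio: 320 kbps = 0.320 Mbps.
Total bitrate: 4.03 + 0.320 = 4.350 Mbps.
Capacity: 4000 GB = 32,000,000 Mb.
Recording time: 32,000,000 / 4.350 = 7,356,322 s ≈ 2,043 hours.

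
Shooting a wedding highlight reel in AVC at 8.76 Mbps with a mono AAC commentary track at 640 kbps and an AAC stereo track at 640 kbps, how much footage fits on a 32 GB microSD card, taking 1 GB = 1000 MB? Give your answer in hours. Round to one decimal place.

Audio total: 640 + 640 = 1280 kbps = 1.280 Mbps.
Total bitrate: 8.76 + 1.280 = 10.040 Mbps.
Capacity: 32 GB = 256,000 Mb.
Recording time: 256,000 / 10.040 = 25,498 s ≈ 7.08 hours.

7.1 hours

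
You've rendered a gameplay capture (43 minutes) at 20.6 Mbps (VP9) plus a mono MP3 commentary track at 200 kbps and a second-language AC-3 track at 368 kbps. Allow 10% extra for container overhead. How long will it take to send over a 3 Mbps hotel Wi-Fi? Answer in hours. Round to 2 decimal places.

43 min = 2580 s
Audio total: 200 + 368 = 568 kbps = 0.568 Mbps.
Total bitrate: 21.168 Mbps.
File: 21.168 Mbps × 2580 s = 54613.4 Mb.
With 10% container overhead: ×1.10. → 60074.8 Mb.
At 3 Mbps: 60074.8 / 3 = 20024.9 s ≈ 5.56 hours.

5.56 hours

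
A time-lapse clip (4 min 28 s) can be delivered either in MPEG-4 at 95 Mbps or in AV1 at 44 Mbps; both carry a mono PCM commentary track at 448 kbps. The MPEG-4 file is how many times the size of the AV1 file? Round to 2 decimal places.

2.15

4 min 28 s = 268 s
Audio: 448 kbps = 0.448 Mbps.
MPEG-4: 95.448 Mbps × 268 s = 25580.1 Mb = 2.978 GiB.
AV1: 44.448 Mbps × 268 s = 11912.1 Mb = 1.387 GiB.
Ratio: 2.978 / 1.387 = 2.147.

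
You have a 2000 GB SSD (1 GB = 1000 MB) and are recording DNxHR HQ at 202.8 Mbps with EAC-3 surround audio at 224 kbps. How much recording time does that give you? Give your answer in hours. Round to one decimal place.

Audio: 224 kbps = 0.224 Mbps.
Total bitrate: 202.8 + 0.224 = 203.024 Mbps.
Capacity: 2000 GB = 16,000,000 Mb.
Recording time: 16,000,000 / 203.024 = 78,808 s ≈ 21.9 hours.

21.9 hours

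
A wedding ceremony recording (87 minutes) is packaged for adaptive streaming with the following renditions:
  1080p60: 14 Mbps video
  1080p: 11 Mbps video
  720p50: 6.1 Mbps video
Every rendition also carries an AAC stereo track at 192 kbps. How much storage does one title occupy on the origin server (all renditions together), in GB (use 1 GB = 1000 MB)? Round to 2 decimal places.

87 min = 5220 s
Audio: 192 kbps = 0.192 Mbps.
Sum of rendition bitrates: (14+0.192) + (11+0.192) + (6.1+0.192) = 31.676 Mbps.
× 5220 s = 165,349 Mb = 20,669 MB = 20.67 GB.

20.67 GB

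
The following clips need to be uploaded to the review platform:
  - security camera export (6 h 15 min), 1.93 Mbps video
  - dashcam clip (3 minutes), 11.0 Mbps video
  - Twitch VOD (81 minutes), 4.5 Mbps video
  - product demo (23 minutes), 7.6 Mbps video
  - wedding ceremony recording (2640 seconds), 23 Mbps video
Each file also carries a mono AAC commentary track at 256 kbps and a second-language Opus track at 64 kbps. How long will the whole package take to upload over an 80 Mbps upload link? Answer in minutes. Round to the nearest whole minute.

31 minutes

Audio total: 256 + 64 = 320 kbps = 0.320 Mbps.
security camera export: 2.250 Mbps × 22500 s = 50625.0 Mb
dashcam clip: 11.320 Mbps × 180 s = 2037.6 Mb
Twitch VOD: 4.820 Mbps × 4860 s = 23425.2 Mb
product demo: 7.920 Mbps × 1380 s = 10929.6 Mb
wedding ceremony recording: 23.320 Mbps × 2640 s = 61564.8 Mb
Total: 148582.2 Mb = 18572.8 MB.
At 80 Mbps: 148582.2 / 80 = 1857 s ≈ 31 minutes.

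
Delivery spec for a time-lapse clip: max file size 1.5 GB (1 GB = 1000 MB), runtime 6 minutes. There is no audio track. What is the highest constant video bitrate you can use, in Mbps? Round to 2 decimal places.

Budget: 1.5 GB = 12000.0 Mb.
6 min = 360 s
Total bitrate budget: 12000.0 Mb / 360 s = 33.333 Mbps.

33.33 Mbps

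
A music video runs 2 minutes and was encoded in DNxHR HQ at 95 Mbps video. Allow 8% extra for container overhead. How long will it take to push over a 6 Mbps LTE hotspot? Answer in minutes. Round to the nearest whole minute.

2 min = 120 s
File: 95.000 Mbps × 120 s = 11400.0 Mb.
With 8% container overhead: ×1.08. → 12312.0 Mb.
At 6 Mbps: 12312.0 / 6 = 2052.0 s ≈ 34.2 minutes.

34 minutes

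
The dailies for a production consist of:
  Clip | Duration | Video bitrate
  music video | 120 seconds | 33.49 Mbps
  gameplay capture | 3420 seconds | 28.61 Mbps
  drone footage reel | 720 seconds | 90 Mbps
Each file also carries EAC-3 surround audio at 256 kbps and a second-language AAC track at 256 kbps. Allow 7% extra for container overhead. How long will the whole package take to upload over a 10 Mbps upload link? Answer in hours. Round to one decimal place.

5.0 hours

Audio total: 256 + 256 = 512 kbps = 0.512 Mbps.
music video: 34.002 Mbps × 120 s × 1.07 = 4365.9 Mb
gameplay capture: 29.122 Mbps × 3420 s × 1.07 = 106569.0 Mb
drone footage reel: 90.512 Mbps × 720 s × 1.07 = 69730.4 Mb
Total: 180665.3 Mb = 22583.2 MB.
At 10 Mbps: 180665.3 / 10 = 18067 s ≈ 5.02 hours.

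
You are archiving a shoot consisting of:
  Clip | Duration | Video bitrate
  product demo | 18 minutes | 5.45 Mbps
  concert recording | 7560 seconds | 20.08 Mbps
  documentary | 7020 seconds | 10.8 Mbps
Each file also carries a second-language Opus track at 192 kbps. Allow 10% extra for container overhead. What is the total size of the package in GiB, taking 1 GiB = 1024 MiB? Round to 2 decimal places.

30.29 GiB

Audio: 192 kbps = 0.192 Mbps.
product demo: 5.642 Mbps × 1080 s × 1.10 = 6702.7 Mb
concert recording: 20.272 Mbps × 7560 s × 1.10 = 168582.0 Mb
documentary: 10.992 Mbps × 7020 s × 1.10 = 84880.2 Mb
Total: 260164.9 Mb = 32520.6 MB.
= 30.29 GiB.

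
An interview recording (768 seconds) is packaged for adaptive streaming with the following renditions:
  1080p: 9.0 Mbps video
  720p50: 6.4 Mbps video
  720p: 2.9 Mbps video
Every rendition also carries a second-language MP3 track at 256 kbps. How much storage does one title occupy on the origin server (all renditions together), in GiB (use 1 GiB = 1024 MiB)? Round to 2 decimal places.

1.70 GiB

Audio: 256 kbps = 0.256 Mbps.
Sum of rendition bitrates: (9.0+0.256) + (6.4+0.256) + (2.9+0.256) = 19.068 Mbps.
× 768 s = 14,644 Mb = 1,831 MB = 1.705 GiB.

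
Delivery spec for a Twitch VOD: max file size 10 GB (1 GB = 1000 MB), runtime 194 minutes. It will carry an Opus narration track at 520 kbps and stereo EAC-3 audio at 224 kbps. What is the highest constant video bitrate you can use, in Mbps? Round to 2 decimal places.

Budget: 10 GB = 80000.0 Mb.
194 min = 11640 s
Total bitrate budget: 80000.0 Mb / 11640 s = 6.873 Mbps.
Audio total: 520 + 224 = 744 kbps = 0.744 Mbps.
Video: 6.873 − 0.744 = 6.129 Mbps.

6.13 Mbps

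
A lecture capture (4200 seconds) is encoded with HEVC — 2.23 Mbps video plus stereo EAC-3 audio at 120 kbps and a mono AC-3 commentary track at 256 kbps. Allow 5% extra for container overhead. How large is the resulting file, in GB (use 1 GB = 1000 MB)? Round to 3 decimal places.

1.437 GB

Audio total: 120 + 256 = 376 kbps = 0.376 Mbps.
Total bitrate: 2.23 + 0.376 = 2.606 Mbps.
Stream data: 2.606 Mbps × 4200 s = 10945.2 Mb.
With 5% container overhead: ×1.05.
11,492 Mb ÷ 8 = 1,437 MB → 1.437 GB.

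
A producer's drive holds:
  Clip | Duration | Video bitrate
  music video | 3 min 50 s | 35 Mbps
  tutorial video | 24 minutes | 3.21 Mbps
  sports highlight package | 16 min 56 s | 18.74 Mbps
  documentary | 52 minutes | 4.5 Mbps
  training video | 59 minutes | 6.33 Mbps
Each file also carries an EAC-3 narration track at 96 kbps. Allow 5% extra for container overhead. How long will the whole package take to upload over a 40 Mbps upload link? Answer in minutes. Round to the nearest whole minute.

30 minutes

Audio: 96 kbps = 0.096 Mbps.
music video: 35.096 Mbps × 230 s × 1.05 = 8475.7 Mb
tutorial video: 3.306 Mbps × 1440 s × 1.05 = 4998.7 Mb
sports highlight package: 18.836 Mbps × 1016 s × 1.05 = 20094.2 Mb
documentary: 4.596 Mbps × 3120 s × 1.05 = 15056.5 Mb
training video: 6.426 Mbps × 3540 s × 1.05 = 23885.4 Mb
Total: 72510.5 Mb = 9063.8 MB.
At 40 Mbps: 72510.5 / 40 = 1813 s ≈ 30.2 minutes.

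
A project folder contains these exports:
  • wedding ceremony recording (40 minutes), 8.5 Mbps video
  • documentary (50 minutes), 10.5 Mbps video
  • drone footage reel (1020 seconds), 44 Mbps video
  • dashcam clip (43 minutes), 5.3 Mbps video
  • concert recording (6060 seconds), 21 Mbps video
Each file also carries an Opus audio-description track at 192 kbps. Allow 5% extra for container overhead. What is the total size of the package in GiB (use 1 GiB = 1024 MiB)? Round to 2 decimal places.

Audio: 192 kbps = 0.192 Mbps.
wedding ceremony recording: 8.692 Mbps × 2400 s × 1.05 = 21903.8 Mb
documentary: 10.692 Mbps × 3000 s × 1.05 = 33679.8 Mb
drone footage reel: 44.192 Mbps × 1020 s × 1.05 = 47329.6 Mb
dashcam clip: 5.492 Mbps × 2580 s × 1.05 = 14877.8 Mb
concert recording: 21.192 Mbps × 6060 s × 1.05 = 134844.7 Mb
Total: 252635.8 Mb = 31579.5 MB.
= 29.41 GiB.

29.41 GiB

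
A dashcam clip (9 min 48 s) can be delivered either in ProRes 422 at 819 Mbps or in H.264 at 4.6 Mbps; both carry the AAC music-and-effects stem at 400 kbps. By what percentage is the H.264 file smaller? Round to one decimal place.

9 min 48 s = 588 s
Audio: 400 kbps = 0.400 Mbps.
ProRes 422: 819.400 Mbps × 588 s = 481807.2 Mb = 60.226 GB.
H.264: 5.000 Mbps × 588 s = 2940.0 Mb = 0.367 GB.
Reduction: (1 − 0.367/60.226) × 100 = 99.39%.

99.4%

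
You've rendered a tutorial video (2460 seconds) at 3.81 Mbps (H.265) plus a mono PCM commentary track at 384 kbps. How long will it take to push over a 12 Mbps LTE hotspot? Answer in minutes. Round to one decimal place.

Audio: 384 kbps = 0.384 Mbps.
Total bitrate: 4.194 Mbps.
File: 4.194 Mbps × 2460 s = 10317.2 Mb.
At 12 Mbps: 10317.2 / 12 = 859.8 s ≈ 14.3 minutes.

14.3 minutes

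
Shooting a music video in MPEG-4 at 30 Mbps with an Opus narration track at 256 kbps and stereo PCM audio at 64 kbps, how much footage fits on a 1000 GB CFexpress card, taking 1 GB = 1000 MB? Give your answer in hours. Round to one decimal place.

Audio total: 256 + 64 = 320 kbps = 0.320 Mbps.
Total bitrate: 30 + 0.320 = 30.320 Mbps.
Capacity: 1000 GB = 8,000,000 Mb.
Recording time: 8,000,000 / 30.320 = 263,852 s ≈ 73.3 hours.

73.3 hours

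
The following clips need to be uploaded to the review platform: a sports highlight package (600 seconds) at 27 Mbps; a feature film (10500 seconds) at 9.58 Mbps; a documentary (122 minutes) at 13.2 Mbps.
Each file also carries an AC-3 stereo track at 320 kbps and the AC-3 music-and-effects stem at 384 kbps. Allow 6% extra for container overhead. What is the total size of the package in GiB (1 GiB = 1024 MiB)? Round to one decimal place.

Audio total: 320 + 384 = 704 kbps = 0.704 Mbps.
sports highlight package: 27.704 Mbps × 600 s × 1.06 = 17619.7 Mb
feature film: 10.284 Mbps × 10500 s × 1.06 = 114460.9 Mb
documentary: 13.904 Mbps × 7320 s × 1.06 = 107883.9 Mb
Total: 239964.6 Mb = 29995.6 MB.
= 27.94 GiB.

27.9 GiB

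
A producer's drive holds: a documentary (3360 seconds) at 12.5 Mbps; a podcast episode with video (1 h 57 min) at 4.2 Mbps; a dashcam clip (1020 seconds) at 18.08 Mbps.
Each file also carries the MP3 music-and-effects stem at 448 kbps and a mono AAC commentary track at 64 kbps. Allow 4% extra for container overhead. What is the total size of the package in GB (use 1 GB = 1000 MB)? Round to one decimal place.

Audio total: 448 + 64 = 512 kbps = 0.512 Mbps.
documentary: 13.012 Mbps × 3360 s × 1.04 = 45469.1 Mb
podcast episode with video: 4.712 Mbps × 7020 s × 1.04 = 34401.4 Mb
dashcam clip: 18.592 Mbps × 1020 s × 1.04 = 19722.4 Mb
Total: 99592.9 Mb = 12449.1 MB.
= 12.45 GB.

12.4 GB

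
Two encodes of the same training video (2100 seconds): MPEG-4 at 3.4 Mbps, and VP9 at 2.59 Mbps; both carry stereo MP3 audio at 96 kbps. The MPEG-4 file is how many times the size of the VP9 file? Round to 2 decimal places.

1.30

Audio: 96 kbps = 0.096 Mbps.
MPEG-4: 3.496 Mbps × 2100 s = 7341.6 Mb = 0.855 GiB.
VP9: 2.686 Mbps × 2100 s = 5640.6 Mb = 0.657 GiB.
Ratio: 0.855 / 0.657 = 1.302.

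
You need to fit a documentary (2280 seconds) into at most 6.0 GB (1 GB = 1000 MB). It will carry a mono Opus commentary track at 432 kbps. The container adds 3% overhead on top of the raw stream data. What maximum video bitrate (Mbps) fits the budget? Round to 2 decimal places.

20.01 Mbps

Budget: 6.0 GB = 48000.0 Mb.
Stream payload after overhead: 48000.0 / 1.03 = 46601.9 Mb.
Total bitrate budget: 46601.9 Mb / 2280 s = 20.439 Mbps.
Audio: 432 kbps = 0.432 Mbps.
Video: 20.439 − 0.432 = 20.007 Mbps.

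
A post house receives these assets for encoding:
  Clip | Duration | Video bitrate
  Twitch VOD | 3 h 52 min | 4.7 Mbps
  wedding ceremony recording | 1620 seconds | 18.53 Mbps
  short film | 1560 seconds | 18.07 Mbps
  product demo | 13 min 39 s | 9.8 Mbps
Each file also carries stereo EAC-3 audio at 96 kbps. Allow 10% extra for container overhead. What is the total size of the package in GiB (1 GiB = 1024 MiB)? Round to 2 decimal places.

Audio: 96 kbps = 0.096 Mbps.
Twitch VOD: 4.796 Mbps × 13920 s × 1.10 = 73436.4 Mb
wedding ceremony recording: 18.626 Mbps × 1620 s × 1.10 = 33191.5 Mb
short film: 18.166 Mbps × 1560 s × 1.10 = 31172.9 Mb
product demo: 9.896 Mbps × 819 s × 1.10 = 8915.3 Mb
Total: 146716.0 Mb = 18339.5 MB.
= 17.08 GiB.

17.08 GiB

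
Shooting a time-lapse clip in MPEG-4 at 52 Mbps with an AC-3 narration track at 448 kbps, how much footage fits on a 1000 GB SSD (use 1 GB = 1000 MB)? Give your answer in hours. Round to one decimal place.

Audio: 448 kbps = 0.448 Mbps.
Total bitrate: 52 + 0.448 = 52.448 Mbps.
Capacity: 1000 GB = 8,000,000 Mb.
Recording time: 8,000,000 / 52.448 = 152,532 s ≈ 42.4 hours.

42.4 hours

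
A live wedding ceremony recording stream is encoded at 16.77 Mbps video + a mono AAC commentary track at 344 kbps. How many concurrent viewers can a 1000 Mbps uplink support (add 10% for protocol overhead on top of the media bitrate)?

Audio: 344 kbps = 0.344 Mbps.
Per-viewer media rate: 17.114 Mbps.
On the wire with 10% overhead: 18.825 Mbps.
1000 Mbps = 1,000 Mbps; 1,000 / 18.825 = 53.12 → 53 viewers.

53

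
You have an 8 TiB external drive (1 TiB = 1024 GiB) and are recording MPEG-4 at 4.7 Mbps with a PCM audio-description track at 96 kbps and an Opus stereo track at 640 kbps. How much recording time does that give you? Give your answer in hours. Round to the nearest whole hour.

3596 hours

Audio total: 96 + 640 = 736 kbps = 0.736 Mbps.
Total bitrate: 4.7 + 0.736 = 5.436 Mbps.
Capacity: 8 TiB = 70,368,744 Mb.
Recording time: 70,368,744 / 5.436 = 12,944,949 s ≈ 3,596 hours.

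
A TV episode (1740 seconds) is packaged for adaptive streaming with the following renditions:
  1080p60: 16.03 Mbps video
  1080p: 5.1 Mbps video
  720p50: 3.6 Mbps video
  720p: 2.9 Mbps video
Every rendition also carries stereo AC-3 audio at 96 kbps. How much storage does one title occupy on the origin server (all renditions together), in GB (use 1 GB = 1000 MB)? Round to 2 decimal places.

Audio: 96 kbps = 0.096 Mbps.
Sum of rendition bitrates: (16.03+0.096) + (5.1+0.096) + (3.6+0.096) + (2.9+0.096) = 28.014 Mbps.
× 1740 s = 48,744 Mb = 6,093 MB = 6.093 GB.

6.09 GB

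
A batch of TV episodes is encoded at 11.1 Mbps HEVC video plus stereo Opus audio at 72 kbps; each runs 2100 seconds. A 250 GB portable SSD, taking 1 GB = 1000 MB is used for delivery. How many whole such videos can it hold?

Audio: 72 kbps = 0.072 Mbps.
Total bitrate: 11.172 Mbps.
Per item: 11.172 Mbps × 2100 s = 23,461 Mb = 2,933 MB.
Capacity: 250 GB = 2,000,000 Mb; 85.25 items → 85 complete.

85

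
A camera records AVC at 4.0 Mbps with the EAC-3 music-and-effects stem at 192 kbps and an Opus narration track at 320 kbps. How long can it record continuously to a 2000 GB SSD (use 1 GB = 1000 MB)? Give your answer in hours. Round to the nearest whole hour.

985 hours

Audio total: 192 + 320 = 512 kbps = 0.512 Mbps.
Total bitrate: 4.0 + 0.512 = 4.512 Mbps.
Capacity: 2000 GB = 16,000,000 Mb.
Recording time: 16,000,000 / 4.512 = 3,546,099 s ≈ 985 hours.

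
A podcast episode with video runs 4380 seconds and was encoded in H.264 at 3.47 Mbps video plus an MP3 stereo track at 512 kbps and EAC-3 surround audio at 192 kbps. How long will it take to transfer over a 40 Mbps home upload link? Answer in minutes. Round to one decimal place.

Audio total: 512 + 192 = 704 kbps = 0.704 Mbps.
Total bitrate: 4.174 Mbps.
File: 4.174 Mbps × 4380 s = 18282.1 Mb.
At 40 Mbps: 18282.1 / 40 = 457.1 s ≈ 7.62 minutes.

7.6 minutes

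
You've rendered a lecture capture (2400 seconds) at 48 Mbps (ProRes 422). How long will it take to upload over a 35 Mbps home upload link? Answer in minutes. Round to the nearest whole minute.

File: 48.000 Mbps × 2400 s = 115200.0 Mb.
At 35 Mbps: 115200.0 / 35 = 3291.4 s ≈ 54.9 minutes.

55 minutes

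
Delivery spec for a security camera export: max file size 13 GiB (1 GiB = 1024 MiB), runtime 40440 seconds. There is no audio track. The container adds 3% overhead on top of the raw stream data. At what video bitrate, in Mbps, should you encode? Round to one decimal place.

2.7 Mbps

Budget: 13 GiB = 111669.1 Mb.
Stream payload after overhead: 111669.1 / 1.03 = 108416.7 Mb.
Total bitrate budget: 108416.7 Mb / 40440 s = 2.681 Mbps.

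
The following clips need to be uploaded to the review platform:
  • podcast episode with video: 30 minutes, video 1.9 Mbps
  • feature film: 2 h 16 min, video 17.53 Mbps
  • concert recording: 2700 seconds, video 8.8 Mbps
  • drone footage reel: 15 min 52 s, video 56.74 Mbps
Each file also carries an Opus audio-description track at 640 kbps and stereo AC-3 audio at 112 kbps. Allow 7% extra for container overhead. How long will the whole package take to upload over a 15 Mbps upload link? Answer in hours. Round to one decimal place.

Audio total: 640 + 112 = 752 kbps = 0.752 Mbps.
podcast episode with video: 2.652 Mbps × 1800 s × 1.07 = 5107.8 Mb
feature film: 18.282 Mbps × 8160 s × 1.07 = 159623.8 Mb
concert recording: 9.552 Mbps × 2700 s × 1.07 = 27595.7 Mb
drone footage reel: 57.492 Mbps × 952 s × 1.07 = 58563.7 Mb
Total: 250890.9 Mb = 31361.4 MB.
At 15 Mbps: 250890.9 / 15 = 16726 s ≈ 4.65 hours.

4.6 hours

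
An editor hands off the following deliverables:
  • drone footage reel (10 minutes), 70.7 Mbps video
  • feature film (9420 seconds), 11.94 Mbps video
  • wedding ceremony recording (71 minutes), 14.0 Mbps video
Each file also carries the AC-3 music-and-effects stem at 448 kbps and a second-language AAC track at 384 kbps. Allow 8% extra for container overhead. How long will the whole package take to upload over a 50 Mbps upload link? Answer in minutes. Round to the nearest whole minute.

82 minutes

Audio total: 448 + 384 = 832 kbps = 0.832 Mbps.
drone footage reel: 71.532 Mbps × 600 s × 1.08 = 46352.7 Mb
feature film: 12.772 Mbps × 9420 s × 1.08 = 129937.2 Mb
wedding ceremony recording: 14.832 Mbps × 4260 s × 1.08 = 68239.1 Mb
Total: 244529.0 Mb = 30566.1 MB.
At 50 Mbps: 244529.0 / 50 = 4891 s ≈ 81.5 minutes.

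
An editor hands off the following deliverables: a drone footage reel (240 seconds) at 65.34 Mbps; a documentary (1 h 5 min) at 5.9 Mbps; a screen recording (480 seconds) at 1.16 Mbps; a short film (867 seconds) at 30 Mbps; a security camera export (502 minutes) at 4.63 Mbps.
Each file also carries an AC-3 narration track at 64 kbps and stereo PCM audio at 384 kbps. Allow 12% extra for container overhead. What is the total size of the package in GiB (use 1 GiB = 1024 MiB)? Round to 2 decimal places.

28.77 GiB

Audio total: 64 + 384 = 448 kbps = 0.448 Mbps.
drone footage reel: 65.788 Mbps × 240 s × 1.12 = 17683.8 Mb
documentary: 6.348 Mbps × 3900 s × 1.12 = 27728.1 Mb
screen recording: 1.608 Mbps × 480 s × 1.12 = 864.5 Mb
short film: 30.448 Mbps × 867 s × 1.12 = 29566.2 Mb
security camera export: 5.078 Mbps × 30120 s × 1.12 = 171303.3 Mb
Total: 247145.8 Mb = 30893.2 MB.
= 28.77 GiB.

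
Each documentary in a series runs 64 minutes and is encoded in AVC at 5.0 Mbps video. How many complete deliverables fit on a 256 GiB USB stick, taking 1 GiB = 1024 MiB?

114

64 min = 3840 s
Per item: 5.000 Mbps × 3840 s = 19,200 Mb = 2,400 MB.
Capacity: 256 GiB = 2,199,023 Mb; 114.53 items → 114 complete.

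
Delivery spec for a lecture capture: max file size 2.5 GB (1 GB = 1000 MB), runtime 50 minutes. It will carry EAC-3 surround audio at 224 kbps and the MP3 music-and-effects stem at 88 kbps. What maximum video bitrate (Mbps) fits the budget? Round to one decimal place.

Budget: 2.5 GB = 20000.0 Mb.
50 min = 3000 s
Total bitrate budget: 20000.0 Mb / 3000 s = 6.667 Mbps.
Audio total: 224 + 88 = 312 kbps = 0.312 Mbps.
Video: 6.667 − 0.312 = 6.355 Mbps.

6.4 Mbps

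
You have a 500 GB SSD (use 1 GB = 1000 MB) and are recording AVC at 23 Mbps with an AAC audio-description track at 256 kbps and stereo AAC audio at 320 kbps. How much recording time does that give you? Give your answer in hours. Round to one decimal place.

Audio total: 256 + 320 = 576 kbps = 0.576 Mbps.
Total bitrate: 23 + 0.576 = 23.576 Mbps.
Capacity: 500 GB = 4,000,000 Mb.
Recording time: 4,000,000 / 23.576 = 169,664 s ≈ 47.1 hours.

47.1 hours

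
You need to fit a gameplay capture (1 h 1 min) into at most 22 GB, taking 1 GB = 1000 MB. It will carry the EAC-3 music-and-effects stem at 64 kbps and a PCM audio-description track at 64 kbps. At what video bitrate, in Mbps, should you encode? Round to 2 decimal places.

47.96 Mbps

Budget: 22 GB = 176000.0 Mb.
1 h 1 min = 61 min = 3660 s
Total bitrate budget: 176000.0 Mb / 3660 s = 48.087 Mbps.
Audio total: 64 + 64 = 128 kbps = 0.128 Mbps.
Video: 48.087 − 0.128 = 47.959 Mbps.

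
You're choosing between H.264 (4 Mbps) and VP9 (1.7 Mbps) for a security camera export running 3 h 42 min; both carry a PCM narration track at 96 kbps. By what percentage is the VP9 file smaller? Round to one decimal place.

56.2%

3 h 42 min = 222 min = 13320 s
Audio: 96 kbps = 0.096 Mbps.
H.264: 4.096 Mbps × 13320 s = 54558.7 Mb = 6.351 GiB.
VP9: 1.796 Mbps × 13320 s = 23922.7 Mb = 2.785 GiB.
Reduction: (1 − 2.785/6.351) × 100 = 56.15%.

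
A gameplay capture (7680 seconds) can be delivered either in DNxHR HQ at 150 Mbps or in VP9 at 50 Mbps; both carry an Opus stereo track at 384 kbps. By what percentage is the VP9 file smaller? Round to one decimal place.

66.5%

Audio: 384 kbps = 0.384 Mbps.
DNxHR HQ: 150.384 Mbps × 7680 s = 1154949.1 Mb = 144.369 GB.
VP9: 50.384 Mbps × 7680 s = 386949.1 Mb = 48.369 GB.
Reduction: (1 − 48.369/144.369) × 100 = 66.50%.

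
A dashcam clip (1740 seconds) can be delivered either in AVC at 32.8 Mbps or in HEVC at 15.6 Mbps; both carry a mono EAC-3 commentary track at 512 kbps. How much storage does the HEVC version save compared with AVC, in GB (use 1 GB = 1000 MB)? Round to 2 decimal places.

3.74 GB

Audio: 512 kbps = 0.512 Mbps.
AVC: 33.312 Mbps × 1740 s = 57962.9 Mb = 7.245 GB.
HEVC: 16.112 Mbps × 1740 s = 28034.9 Mb = 3.504 GB.
Saving: 7.245 − 3.504 = 3.741 GB.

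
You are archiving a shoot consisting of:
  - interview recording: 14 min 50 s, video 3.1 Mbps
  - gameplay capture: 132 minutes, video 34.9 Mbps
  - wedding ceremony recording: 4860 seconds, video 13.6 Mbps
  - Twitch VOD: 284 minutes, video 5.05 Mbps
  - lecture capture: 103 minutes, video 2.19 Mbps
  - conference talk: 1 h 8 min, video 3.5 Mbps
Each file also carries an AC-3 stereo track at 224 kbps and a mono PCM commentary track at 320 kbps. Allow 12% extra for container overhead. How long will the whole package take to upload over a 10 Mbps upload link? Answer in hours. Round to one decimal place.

15.0 hours

Audio total: 224 + 320 = 544 kbps = 0.544 Mbps.
interview recording: 3.644 Mbps × 890 s × 1.12 = 3632.3 Mb
gameplay capture: 35.444 Mbps × 7920 s × 1.12 = 314402.5 Mb
wedding ceremony recording: 14.144 Mbps × 4860 s × 1.12 = 76988.6 Mb
Twitch VOD: 5.594 Mbps × 17040 s × 1.12 = 106760.4 Mb
lecture capture: 2.734 Mbps × 6180 s × 1.12 = 18923.7 Mb
conference talk: 4.044 Mbps × 4080 s × 1.12 = 18479.5 Mb
Total: 539186.9 Mb = 67398.4 MB.
At 10 Mbps: 539186.9 / 10 = 53919 s ≈ 15 hours.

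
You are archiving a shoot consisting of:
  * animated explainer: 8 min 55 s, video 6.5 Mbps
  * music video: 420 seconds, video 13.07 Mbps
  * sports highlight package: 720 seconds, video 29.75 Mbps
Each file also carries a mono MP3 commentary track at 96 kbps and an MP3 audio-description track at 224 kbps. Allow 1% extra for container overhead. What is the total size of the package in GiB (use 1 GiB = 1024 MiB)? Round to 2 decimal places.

3.64 GiB

Audio total: 96 + 224 = 320 kbps = 0.320 Mbps.
animated explainer: 6.820 Mbps × 535 s × 1.01 = 3685.2 Mb
music video: 13.390 Mbps × 420 s × 1.01 = 5680.0 Mb
sports highlight package: 30.070 Mbps × 720 s × 1.01 = 21866.9 Mb
Total: 31232.1 Mb = 3904.0 MB.
= 3.636 GiB.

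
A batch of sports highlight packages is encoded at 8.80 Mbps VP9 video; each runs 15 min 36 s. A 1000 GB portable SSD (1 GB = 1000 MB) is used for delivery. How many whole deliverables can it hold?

15 min 36 s = 936 s
Per item: 8.800 Mbps × 936 s = 8,237 Mb = 1,030 MB.
Capacity: 1000 GB = 8,000,000 Mb; 971.25 items → 971 complete.

971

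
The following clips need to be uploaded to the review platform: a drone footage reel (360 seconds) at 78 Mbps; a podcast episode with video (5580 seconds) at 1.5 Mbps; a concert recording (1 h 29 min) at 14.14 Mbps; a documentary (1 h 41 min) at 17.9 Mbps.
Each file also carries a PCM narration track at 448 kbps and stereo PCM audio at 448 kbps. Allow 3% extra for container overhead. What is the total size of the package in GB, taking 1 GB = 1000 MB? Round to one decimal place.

Audio total: 448 + 448 = 896 kbps = 0.896 Mbps.
drone footage reel: 78.896 Mbps × 360 s × 1.03 = 29254.6 Mb
podcast episode with video: 2.396 Mbps × 5580 s × 1.03 = 13770.8 Mb
concert recording: 15.036 Mbps × 5340 s × 1.03 = 82701.0 Mb
documentary: 18.796 Mbps × 6060 s × 1.03 = 117320.9 Mb
Total: 243047.3 Mb = 30380.9 MB.
= 30.38 GB.

30.4 GB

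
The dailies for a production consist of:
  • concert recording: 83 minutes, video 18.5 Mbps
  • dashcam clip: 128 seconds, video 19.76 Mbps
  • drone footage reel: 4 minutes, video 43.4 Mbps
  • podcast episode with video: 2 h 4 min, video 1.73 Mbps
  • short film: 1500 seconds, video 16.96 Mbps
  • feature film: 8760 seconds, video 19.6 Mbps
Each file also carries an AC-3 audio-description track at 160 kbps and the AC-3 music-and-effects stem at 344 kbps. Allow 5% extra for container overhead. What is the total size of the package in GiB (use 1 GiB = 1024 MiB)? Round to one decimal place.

Audio total: 160 + 344 = 504 kbps = 0.504 Mbps.
concert recording: 19.004 Mbps × 4980 s × 1.05 = 99371.9 Mb
dashcam clip: 20.264 Mbps × 128 s × 1.05 = 2723.5 Mb
drone footage reel: 43.904 Mbps × 240 s × 1.05 = 11063.8 Mb
podcast episode with video: 2.234 Mbps × 7440 s × 1.05 = 17452.0 Mb
short film: 17.464 Mbps × 1500 s × 1.05 = 27505.8 Mb
feature film: 20.104 Mbps × 8760 s × 1.05 = 184916.6 Mb
Total: 343033.6 Mb = 42879.2 MB.
= 39.93 GiB.

39.9 GiB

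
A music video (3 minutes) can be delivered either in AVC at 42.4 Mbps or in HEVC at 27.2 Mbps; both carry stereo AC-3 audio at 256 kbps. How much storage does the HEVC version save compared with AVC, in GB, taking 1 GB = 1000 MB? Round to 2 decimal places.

3 min = 180 s
Audio: 256 kbps = 0.256 Mbps.
AVC: 42.656 Mbps × 180 s = 7678.1 Mb = 0.960 GB.
HEVC: 27.456 Mbps × 180 s = 4942.1 Mb = 0.618 GB.
Saving: 0.960 − 0.618 = 0.342 GB.

0.34 GB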